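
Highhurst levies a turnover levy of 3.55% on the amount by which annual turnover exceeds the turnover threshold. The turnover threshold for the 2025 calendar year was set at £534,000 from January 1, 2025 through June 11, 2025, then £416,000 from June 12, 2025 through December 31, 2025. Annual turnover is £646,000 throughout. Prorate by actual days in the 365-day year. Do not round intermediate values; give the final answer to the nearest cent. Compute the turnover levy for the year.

£6,305.77

January 1 – June 11, 2025: 162 days, exemption £534,000 → (£646,000 − £534,000) × 3.55% × 162/365 = £1,764.6904
June 12 – December 31, 2025: 203 days, exemption £416,000 → (£646,000 − £416,000) × 3.55% × 203/365 = £4,541.0822
Total = £6,305.7726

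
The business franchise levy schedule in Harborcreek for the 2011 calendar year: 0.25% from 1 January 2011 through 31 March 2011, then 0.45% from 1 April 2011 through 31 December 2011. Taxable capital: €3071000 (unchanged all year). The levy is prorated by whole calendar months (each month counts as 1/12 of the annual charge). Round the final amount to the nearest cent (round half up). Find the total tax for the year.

€12284.00

1 January – 31 March 2011: 3 months at 0.25% → €3071000 × 0.25% × 3/12 = €1919.3750
1 April – 31 December 2011: 9 months at 0.45% → €3071000 × 0.45% × 9/12 = €10364.6250
Total = €12284.0000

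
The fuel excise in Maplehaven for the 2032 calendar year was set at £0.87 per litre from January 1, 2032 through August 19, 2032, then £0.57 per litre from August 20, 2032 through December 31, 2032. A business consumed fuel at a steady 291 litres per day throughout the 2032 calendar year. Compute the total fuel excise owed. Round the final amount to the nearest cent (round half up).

£80,962.02

January 1 – August 19, 2032: 232 days × 291 litres/day = 67,512 litres at £0.87/litre → £58,735.44
August 20 – December 31, 2032: 134 days × 291 litres/day = 38,994 litres at £0.57/litre → £22,226.58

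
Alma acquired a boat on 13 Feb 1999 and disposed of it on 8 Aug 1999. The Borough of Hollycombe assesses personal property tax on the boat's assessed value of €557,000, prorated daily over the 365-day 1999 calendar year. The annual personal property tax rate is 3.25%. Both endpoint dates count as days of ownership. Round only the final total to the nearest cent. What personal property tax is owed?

Days held (13 Feb – 8 Aug 1999): 177 out of 365
Tax = €557,000 × 3.25% × 177/365 = €8,778.4726

€8,778.47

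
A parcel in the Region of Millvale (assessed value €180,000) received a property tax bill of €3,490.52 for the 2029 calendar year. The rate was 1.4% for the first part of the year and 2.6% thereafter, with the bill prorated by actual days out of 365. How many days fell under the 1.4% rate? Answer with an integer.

Let d = days at the first rate; then 365 − d days at the second rate.
€180,000 × [1.4%·d + 2.6%·(365−d)] / 365 = €3,490.52
Solving gives d = 201, so the new rate took effect on July 21, 2029.

201 days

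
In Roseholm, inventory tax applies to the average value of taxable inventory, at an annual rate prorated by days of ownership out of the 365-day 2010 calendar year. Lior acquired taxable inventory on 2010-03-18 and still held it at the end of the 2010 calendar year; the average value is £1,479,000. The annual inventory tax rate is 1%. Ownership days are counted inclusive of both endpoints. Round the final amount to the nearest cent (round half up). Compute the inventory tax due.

£11,710.44

Days held (2010-03-18 to 2010-12-31): 289 out of 365
Tax = £1,479,000 × 1% × 289/365 = £11,710.4384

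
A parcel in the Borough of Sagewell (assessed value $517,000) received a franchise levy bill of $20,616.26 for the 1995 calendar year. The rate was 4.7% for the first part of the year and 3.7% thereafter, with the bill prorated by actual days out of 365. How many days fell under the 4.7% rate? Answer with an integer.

Let d = days at the first rate; then 365 − d days at the second rate.
$517,000 × [4.7%·d + 3.7%·(365−d)] / 365 = $20,616.26
Solving gives d = 105, so the new rate took effect on 16 April 1995.

105 days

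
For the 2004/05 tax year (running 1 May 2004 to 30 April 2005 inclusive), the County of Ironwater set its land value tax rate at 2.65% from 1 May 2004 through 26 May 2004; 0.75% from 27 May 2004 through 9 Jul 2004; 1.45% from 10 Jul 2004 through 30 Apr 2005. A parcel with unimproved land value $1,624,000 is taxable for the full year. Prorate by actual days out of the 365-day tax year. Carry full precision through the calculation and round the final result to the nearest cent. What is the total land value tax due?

1 May – 26 May 2004: 26 days at 2.65% → $1,624,000 × 2.65% × 26/365 = $3,065.5781
27 May – 9 Jul 2004: 44 days at 0.75% → $1,624,000 × 0.75% × 44/365 = $1,468.2740
10 Jul 2004 – 30 Apr 2005: 295 days at 1.45% → $1,624,000 × 1.45% × 295/365 = $19,031.9452
Total = $23,565.7973

$23,565.80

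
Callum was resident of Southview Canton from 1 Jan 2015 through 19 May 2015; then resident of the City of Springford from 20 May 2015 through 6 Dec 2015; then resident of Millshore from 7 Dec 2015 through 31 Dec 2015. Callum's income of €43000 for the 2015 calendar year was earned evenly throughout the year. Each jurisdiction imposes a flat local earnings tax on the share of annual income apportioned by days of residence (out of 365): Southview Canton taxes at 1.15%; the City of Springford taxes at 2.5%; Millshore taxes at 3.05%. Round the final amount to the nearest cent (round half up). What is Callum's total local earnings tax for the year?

€870.13

Southview Canton, 1 Jan – 19 May 2015: 139 days → €43000 × 1.15% × 139/365 = €188.3164
The City of Springford, 20 May – 6 Dec 2015: 201 days → €43000 × 2.5% × 201/365 = €591.9863
Millshore, 7 Dec – 31 Dec 2015: 25 days → €43000 × 3.05% × 25/365 = €89.8288
Total = €870.1315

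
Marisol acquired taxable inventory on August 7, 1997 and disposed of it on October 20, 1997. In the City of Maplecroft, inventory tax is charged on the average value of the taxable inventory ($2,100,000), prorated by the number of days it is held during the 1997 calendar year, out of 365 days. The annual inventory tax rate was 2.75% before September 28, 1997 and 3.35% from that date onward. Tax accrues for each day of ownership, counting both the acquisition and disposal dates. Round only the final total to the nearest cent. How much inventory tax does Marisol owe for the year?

$12,660.41

August 7 – September 27, 1997: 52 days at 2.75% → $2,100,000 × 2.75% × 52/365 = $8,227.3973
September 28 – October 20, 1997: 23 days at 3.35% → $2,100,000 × 3.35% × 23/365 = $4,433.0137
Total = $12,660.4110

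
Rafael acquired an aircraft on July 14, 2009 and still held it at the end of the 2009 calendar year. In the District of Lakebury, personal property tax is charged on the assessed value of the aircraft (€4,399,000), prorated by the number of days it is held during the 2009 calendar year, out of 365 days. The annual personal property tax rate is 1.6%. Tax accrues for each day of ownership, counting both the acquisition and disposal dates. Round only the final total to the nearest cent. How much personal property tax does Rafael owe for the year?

€32,974.42

Days held (July 14 – December 31, 2009): 171 out of 365
Tax = €4,399,000 × 1.6% × 171/365 = €32,974.4219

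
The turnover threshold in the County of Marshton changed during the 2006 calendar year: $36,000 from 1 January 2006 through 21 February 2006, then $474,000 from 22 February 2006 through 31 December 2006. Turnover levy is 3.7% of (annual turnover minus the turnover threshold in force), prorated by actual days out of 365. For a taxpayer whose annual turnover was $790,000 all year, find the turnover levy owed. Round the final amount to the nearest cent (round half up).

1 January – 21 February 2006: 52 days, exemption $36,000 → ($790,000 − $36,000) × 3.7% × 52/365 = $3,974.5096
22 February – 31 December 2006: 313 days, exemption $474,000 → ($790,000 − $474,000) × 3.7% × 313/365 = $10,026.2904
Total = $14,000.8000

$14,000.80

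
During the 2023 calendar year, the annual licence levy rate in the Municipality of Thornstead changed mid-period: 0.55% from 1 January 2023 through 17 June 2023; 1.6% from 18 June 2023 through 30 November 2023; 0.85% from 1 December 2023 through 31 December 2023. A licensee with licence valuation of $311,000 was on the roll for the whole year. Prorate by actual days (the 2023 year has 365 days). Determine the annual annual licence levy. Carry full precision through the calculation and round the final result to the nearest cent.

$3,274.87

1 January – 17 June 2023: 168 days at 0.55% → $311,000 × 0.55% × 168/365 = $787.2986
18 June – 30 November 2023: 166 days at 1.6% → $311,000 × 1.6% × 166/365 = $2,263.0575
1 December – 31 December 2023: 31 days at 0.85% → $311,000 × 0.85% × 31/365 = $224.5164
Total = $3,274.8726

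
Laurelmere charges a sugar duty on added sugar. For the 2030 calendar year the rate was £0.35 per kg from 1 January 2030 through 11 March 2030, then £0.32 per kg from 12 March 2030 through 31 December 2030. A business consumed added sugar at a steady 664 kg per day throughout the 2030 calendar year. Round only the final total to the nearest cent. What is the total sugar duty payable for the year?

£78,949.60

1 January – 11 March 2030: 70 days × 664 kg/day = 46,480 kg at £0.35/kg → £16,268.00
12 March – 31 December 2030: 295 days × 664 kg/day = 195,880 kg at £0.32/kg → £62,681.60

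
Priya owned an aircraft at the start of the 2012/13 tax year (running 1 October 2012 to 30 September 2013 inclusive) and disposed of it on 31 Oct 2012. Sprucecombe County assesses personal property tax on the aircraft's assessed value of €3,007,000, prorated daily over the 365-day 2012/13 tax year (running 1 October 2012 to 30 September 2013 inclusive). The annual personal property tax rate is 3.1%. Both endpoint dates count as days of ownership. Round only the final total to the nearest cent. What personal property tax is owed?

€7,917.06

Days held (1 Oct – 31 Oct 2012): 31 out of 365
Tax = €3,007,000 × 3.1% × 31/365 = €7,917.0603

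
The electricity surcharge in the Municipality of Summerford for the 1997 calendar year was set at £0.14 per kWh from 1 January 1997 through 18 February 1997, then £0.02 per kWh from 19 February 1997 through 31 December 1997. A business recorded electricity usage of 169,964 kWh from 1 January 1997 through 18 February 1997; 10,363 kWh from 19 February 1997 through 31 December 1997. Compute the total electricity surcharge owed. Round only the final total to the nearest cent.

£24,002.22

1 January – 18 February 1997: 169,964 kWh at £0.14/kWh → £23,794.96
19 February – 31 December 1997: 10,363 kWh at £0.02/kWh → £207.26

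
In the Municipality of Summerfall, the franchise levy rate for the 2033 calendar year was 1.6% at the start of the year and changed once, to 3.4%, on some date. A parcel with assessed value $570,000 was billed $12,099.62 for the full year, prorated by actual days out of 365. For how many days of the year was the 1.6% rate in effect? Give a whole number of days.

259 days

Let d = days at the first rate; then 365 − d days at the second rate.
$570,000 × [1.6%·d + 3.4%·(365−d)] / 365 = $12,099.62
Solving gives d = 259, so the new rate took effect on September 17, 2033.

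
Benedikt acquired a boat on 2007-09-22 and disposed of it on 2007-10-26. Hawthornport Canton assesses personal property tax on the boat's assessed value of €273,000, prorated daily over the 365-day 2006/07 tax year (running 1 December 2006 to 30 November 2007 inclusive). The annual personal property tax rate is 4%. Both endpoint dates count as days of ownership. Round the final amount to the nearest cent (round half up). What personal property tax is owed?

€1,047.12

Days held (2007-09-22 to 2007-10-26): 35 out of 365
Tax = €273,000 × 4% × 35/365 = €1,047.1233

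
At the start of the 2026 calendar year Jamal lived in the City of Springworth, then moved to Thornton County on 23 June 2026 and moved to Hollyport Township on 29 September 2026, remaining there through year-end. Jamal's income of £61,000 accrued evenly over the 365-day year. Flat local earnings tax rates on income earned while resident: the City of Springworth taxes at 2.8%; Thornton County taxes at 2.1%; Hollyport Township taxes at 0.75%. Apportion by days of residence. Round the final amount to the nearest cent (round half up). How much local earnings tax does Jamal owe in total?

£1,271.31

The City of Springworth, 1 January – 22 June 2026: 173 days → £61,000 × 2.8% × 173/365 = £809.5452
Thornton County, 23 June – 28 September 2026: 98 days → £61,000 × 2.1% × 98/365 = £343.9397
Hollyport Township, 29 September – 31 December 2026: 94 days → £61,000 × 0.75% × 94/365 = £117.8219
Total = £1,271.3068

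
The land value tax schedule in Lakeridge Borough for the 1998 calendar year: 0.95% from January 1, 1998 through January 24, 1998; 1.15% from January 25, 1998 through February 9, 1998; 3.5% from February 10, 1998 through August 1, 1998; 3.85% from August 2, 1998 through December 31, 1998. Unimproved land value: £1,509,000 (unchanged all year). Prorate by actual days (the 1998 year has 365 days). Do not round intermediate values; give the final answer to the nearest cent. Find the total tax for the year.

£50,929.78

January 1 – January 24, 1998: 24 days at 0.95% → £1,509,000 × 0.95% × 24/365 = £942.6082
January 25 – February 9, 1998: 16 days at 1.15% → £1,509,000 × 1.15% × 16/365 = £760.7014
February 10 – August 1, 1998: 173 days at 3.5% → £1,509,000 × 3.5% × 173/365 = £25,032.8630
August 2 – December 31, 1998: 152 days at 3.85% → £1,509,000 × 3.85% × 152/365 = £24,193.6110
Total = £50,929.7836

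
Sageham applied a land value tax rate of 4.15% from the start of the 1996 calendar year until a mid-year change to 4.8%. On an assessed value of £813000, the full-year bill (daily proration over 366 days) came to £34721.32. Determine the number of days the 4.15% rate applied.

Let d = days at the first rate; then 366 − d days at the second rate.
£813000 × [4.15%·d + 4.8%·(366−d)] / 366 = £34721.32
Solving gives d = 298, so the new rate took effect on 25 Oct 1996.

298 days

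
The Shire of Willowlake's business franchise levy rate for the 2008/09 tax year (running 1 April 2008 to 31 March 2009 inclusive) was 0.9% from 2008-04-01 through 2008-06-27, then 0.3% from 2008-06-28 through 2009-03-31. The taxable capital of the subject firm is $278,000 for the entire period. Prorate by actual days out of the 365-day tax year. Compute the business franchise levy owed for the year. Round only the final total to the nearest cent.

2008-04-01 to 2008-06-27: 88 days at 0.9% → $278,000 × 0.9% × 88/365 = $603.2219
2008-06-28 to 2009-03-31: 277 days at 0.3% → $278,000 × 0.3% × 277/365 = $632.9260
Total = $1,236.1479

$1,236.15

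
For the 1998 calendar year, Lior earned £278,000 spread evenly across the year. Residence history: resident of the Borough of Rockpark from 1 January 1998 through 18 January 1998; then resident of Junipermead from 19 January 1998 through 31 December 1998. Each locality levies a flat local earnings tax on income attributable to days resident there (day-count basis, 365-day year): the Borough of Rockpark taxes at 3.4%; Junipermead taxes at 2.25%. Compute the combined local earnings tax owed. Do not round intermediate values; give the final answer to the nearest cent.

The Borough of Rockpark, 1 January – 18 January 1998: 18 days → £278,000 × 3.4% × 18/365 = £466.1260
Junipermead, 19 January – 31 December 1998: 347 days → £278,000 × 2.25% × 347/365 = £5,946.5342
Total = £6,412.6603

£6,412.66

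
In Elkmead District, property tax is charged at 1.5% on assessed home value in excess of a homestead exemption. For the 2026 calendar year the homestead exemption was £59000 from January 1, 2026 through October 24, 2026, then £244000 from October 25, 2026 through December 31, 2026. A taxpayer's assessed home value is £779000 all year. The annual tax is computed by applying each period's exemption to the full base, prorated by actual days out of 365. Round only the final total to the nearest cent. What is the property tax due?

January 1 – October 24, 2026: 297 days, exemption £59000 → (£779000 − £59000) × 1.5% × 297/365 = £8787.9452
October 25 – December 31, 2026: 68 days, exemption £244000 → (£779000 − £244000) × 1.5% × 68/365 = £1495.0685
Total = £10283.0137

£10283.01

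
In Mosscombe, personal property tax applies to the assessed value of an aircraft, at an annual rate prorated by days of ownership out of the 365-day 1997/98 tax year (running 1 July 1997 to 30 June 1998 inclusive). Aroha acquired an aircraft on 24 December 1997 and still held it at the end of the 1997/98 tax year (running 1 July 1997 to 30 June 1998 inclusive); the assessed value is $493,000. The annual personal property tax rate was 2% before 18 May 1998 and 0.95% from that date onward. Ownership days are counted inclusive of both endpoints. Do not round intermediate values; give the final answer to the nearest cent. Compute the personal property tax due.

24 December 1997 – 17 May 1998: 145 days at 2% → $493,000 × 2% × 145/365 = $3,916.9863
18 May – 30 June 1998: 44 days at 0.95% → $493,000 × 0.95% × 44/365 = $564.5863
Total = $4,481.5726

$4,481.57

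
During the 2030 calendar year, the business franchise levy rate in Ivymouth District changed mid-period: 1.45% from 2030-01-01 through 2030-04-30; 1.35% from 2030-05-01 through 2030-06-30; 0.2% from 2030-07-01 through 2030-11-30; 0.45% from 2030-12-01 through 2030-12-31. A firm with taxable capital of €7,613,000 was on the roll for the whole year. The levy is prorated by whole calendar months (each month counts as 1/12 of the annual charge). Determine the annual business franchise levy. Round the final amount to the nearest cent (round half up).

2030-01-01 to 2030-04-30: 4 months at 1.45% → €7,613,000 × 1.45% × 4/12 = €36,796.1667
2030-05-01 to 2030-06-30: 2 months at 1.35% → €7,613,000 × 1.35% × 2/12 = €17,129.2500
2030-07-01 to 2030-11-30: 5 months at 0.2% → €7,613,000 × 0.2% × 5/12 = €6,344.1667
2030-12-01 to 2030-12-31: 1 month at 0.45% → €7,613,000 × 0.45% × 1/12 = €2,854.8750
Total = €63,124.4583

€63,124.46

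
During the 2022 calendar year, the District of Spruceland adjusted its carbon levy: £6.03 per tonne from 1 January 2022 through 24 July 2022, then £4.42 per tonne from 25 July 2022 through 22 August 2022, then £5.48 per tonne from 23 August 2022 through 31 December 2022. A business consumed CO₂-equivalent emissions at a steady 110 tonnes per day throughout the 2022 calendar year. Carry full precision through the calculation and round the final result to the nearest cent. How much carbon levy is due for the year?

£229043.10

1 January – 24 July 2022: 205 days × 110 tonnes/day = 22,550 tonnes at £6.03/tonne → £135976.50
25 July – 22 August 2022: 29 days × 110 tonnes/day = 3,190 tonnes at £4.42/tonne → £14099.80
23 August – 31 December 2022: 131 days × 110 tonnes/day = 14,410 tonnes at £5.48/tonne → £78966.80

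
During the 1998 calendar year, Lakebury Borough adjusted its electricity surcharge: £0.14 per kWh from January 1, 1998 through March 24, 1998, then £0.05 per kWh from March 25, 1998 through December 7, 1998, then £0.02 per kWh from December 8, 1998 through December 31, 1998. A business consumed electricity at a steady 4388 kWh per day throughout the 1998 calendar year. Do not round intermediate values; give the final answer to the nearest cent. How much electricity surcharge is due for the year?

£109,700.00

January 1 – March 24, 1998: 83 days × 4388 kWh/day = 364,204 kWh at £0.14/kWh → £50,988.56
March 25 – December 7, 1998: 258 days × 4388 kWh/day = 1,132,104 kWh at £0.05/kWh → £56,605.20
December 8 – December 31, 1998: 24 days × 4388 kWh/day = 105,312 kWh at £0.02/kWh → £2,106.24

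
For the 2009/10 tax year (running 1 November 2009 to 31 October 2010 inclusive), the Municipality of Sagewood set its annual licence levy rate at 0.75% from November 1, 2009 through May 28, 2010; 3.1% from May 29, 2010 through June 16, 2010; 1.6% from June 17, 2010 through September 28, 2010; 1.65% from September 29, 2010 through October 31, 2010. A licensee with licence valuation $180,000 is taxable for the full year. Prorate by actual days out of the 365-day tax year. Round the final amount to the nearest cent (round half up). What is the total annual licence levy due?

November 1, 2009 – May 28, 2010: 209 days at 0.75% → $180,000 × 0.75% × 209/365 = $773.0137
May 29 – June 16, 2010: 19 days at 3.1% → $180,000 × 3.1% × 19/365 = $290.4658
June 17 – September 28, 2010: 104 days at 1.6% → $180,000 × 1.6% × 104/365 = $820.6027
September 29 – October 31, 2010: 33 days at 1.65% → $180,000 × 1.65% × 33/365 = $268.5205
Total = $2,152.6027

$2,152.60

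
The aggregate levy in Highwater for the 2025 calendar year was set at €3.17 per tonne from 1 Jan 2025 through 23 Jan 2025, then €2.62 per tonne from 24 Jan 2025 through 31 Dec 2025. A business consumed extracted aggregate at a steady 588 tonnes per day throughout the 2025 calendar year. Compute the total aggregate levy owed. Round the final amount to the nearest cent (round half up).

1 Jan – 23 Jan 2025: 23 days × 588 tonnes/day = 13,524 tonnes at €3.17/tonne → €42,871.08
24 Jan – 31 Dec 2025: 342 days × 588 tonnes/day = 201,096 tonnes at €2.62/tonne → €526,871.52

€569,742.60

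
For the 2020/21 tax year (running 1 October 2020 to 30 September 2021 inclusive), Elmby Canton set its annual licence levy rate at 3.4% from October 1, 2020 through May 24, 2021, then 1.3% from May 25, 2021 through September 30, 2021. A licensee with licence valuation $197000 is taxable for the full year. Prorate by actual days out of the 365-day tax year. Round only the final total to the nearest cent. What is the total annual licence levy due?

$5235.88

October 1, 2020 – May 24, 2021: 236 days at 3.4% → $197000 × 3.4% × 236/365 = $4330.7616
May 25 – September 30, 2021: 129 days at 1.3% → $197000 × 1.3% × 129/365 = $905.1205
Total = $5235.8822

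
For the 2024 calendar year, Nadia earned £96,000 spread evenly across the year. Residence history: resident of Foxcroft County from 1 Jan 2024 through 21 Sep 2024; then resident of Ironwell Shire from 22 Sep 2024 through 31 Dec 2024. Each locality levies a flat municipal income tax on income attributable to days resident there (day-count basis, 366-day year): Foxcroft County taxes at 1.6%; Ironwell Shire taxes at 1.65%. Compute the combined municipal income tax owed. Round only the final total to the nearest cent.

£1,549.25

Foxcroft County, 1 Jan – 21 Sep 2024: 265 days → £96,000 × 1.6% × 265/366 = £1,112.1311
Ironwell Shire, 22 Sep – 31 Dec 2024: 101 days → £96,000 × 1.65% × 101/366 = £437.1148
Total = £1,549.2459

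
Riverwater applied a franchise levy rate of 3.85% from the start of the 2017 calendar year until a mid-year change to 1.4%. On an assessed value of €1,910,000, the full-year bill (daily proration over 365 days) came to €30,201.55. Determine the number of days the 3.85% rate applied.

27 days

Let d = days at the first rate; then 365 − d days at the second rate.
€1,910,000 × [3.85%·d + 1.4%·(365−d)] / 365 = €30,201.55
Solving gives d = 27, so the new rate took effect on 28 January 2017.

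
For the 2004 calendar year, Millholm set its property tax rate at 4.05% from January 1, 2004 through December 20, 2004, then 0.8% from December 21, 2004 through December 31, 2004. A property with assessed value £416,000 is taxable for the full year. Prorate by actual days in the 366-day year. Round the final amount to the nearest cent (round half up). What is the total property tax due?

£16,441.66

January 1 – December 20, 2004: 355 days at 4.05% → £416,000 × 4.05% × 355/366 = £16,341.6393
December 21 – December 31, 2004: 11 days at 0.8% → £416,000 × 0.8% × 11/366 = £100.0219
Total = £16,441.6612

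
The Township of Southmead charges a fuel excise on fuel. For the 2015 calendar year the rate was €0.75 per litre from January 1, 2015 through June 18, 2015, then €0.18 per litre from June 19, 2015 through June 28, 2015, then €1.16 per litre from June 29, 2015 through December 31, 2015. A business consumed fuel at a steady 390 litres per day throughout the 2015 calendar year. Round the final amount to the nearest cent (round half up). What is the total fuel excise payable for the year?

€134280.90

January 1 – June 18, 2015: 169 days × 390 litres/day = 65,910 litres at €0.75/litre → €49432.50
June 19 – June 28, 2015: 10 days × 390 litres/day = 3,900 litres at €0.18/litre → €702.00
June 29 – December 31, 2015: 186 days × 390 litres/day = 72,540 litres at €1.16/litre → €84146.40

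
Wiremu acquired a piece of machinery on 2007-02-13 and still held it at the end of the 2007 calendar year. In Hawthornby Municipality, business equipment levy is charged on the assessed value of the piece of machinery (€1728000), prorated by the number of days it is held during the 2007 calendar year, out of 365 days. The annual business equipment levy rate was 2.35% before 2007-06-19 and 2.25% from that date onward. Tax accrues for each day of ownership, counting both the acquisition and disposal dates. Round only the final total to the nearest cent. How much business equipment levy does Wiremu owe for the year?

€34896.13

2007-02-13 to 2007-06-18: 126 days at 2.35% → €1728000 × 2.35% × 126/365 = €14018.1041
2007-06-19 to 2007-12-31: 196 days at 2.25% → €1728000 × 2.25% × 196/365 = €20878.0274
Total = €34896.1315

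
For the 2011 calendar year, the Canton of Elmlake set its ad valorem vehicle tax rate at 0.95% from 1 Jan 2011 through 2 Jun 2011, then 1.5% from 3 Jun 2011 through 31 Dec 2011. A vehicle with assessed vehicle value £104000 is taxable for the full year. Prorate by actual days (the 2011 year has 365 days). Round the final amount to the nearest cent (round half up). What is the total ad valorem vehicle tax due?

1 Jan – 2 Jun 2011: 153 days at 0.95% → £104000 × 0.95% × 153/365 = £414.1479
3 Jun – 31 Dec 2011: 212 days at 1.5% → £104000 × 1.5% × 212/365 = £906.0822
Total = £1320.2301

£1320.23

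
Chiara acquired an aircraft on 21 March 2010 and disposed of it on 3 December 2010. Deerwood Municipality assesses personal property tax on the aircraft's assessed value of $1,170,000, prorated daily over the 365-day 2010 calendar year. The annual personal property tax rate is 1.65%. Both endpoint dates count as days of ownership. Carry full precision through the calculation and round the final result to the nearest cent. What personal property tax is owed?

Days held (21 March – 3 December 2010): 258 out of 365
Tax = $1,170,000 × 1.65% × 258/365 = $13,645.7260

$13,645.73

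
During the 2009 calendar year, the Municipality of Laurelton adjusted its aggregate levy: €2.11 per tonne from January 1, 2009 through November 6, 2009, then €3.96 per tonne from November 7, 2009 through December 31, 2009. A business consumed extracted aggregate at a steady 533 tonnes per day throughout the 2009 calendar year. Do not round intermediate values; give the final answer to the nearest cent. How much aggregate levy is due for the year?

€464722.70

January 1 – November 6, 2009: 310 days × 533 tonnes/day = 165,230 tonnes at €2.11/tonne → €348635.30
November 7 – December 31, 2009: 55 days × 533 tonnes/day = 29,315 tonnes at €3.96/tonne → €116087.40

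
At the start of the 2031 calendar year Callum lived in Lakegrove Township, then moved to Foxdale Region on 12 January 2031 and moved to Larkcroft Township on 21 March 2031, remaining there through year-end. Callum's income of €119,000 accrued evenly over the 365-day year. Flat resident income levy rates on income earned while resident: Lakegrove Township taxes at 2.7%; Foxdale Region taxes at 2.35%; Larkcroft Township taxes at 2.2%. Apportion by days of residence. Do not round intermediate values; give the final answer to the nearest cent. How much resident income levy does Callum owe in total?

€2,669.19

Lakegrove Township, 1 January – 11 January 2031: 11 days → €119,000 × 2.7% × 11/365 = €96.8301
Foxdale Region, 12 January – 20 March 2031: 68 days → €119,000 × 2.35% × 68/365 = €520.9918
Larkcroft Township, 21 March – 31 December 2031: 286 days → €119,000 × 2.2% × 286/365 = €2,051.3644
Total = €2,669.1863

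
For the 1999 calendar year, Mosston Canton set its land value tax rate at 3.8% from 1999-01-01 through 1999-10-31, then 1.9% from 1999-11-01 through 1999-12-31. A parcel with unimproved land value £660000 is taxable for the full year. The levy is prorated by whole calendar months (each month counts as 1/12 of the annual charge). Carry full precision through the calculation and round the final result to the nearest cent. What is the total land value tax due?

1999-01-01 to 1999-10-31: 10 months at 3.8% → £660000 × 3.8% × 10/12 = £20900.0000
1999-11-01 to 1999-12-31: 2 months at 1.9% → £660000 × 1.9% × 2/12 = £2090.0000
Total = £22990.0000

£22990.00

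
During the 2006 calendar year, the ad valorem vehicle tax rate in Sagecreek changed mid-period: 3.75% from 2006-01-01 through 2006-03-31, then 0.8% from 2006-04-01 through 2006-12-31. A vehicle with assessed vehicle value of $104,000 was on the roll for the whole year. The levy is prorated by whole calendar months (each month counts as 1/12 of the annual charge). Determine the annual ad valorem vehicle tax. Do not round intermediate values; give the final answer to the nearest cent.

$1,599.00

2006-01-01 to 2006-03-31: 3 months at 3.75% → $104,000 × 3.75% × 3/12 = $975.0000
2006-04-01 to 2006-12-31: 9 months at 0.8% → $104,000 × 0.8% × 9/12 = $624.0000
Total = $1,599.0000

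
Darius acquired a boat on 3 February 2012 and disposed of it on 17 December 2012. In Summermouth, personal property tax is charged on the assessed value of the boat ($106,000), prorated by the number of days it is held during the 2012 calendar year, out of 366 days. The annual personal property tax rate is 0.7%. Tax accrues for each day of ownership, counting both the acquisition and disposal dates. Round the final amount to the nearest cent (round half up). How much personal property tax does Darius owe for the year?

$646.72

Days held (3 February – 17 December 2012): 319 out of 366
Tax = $106,000 × 0.7% × 319/366 = $646.7158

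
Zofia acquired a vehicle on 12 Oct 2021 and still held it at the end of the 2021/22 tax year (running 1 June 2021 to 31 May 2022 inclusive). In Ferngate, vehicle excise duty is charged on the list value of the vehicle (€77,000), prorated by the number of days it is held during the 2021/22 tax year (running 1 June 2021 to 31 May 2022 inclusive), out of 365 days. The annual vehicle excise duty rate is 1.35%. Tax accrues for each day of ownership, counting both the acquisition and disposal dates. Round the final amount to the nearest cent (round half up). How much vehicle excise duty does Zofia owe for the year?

Days held (12 Oct 2021 – 31 May 2022): 232 out of 365
Tax = €77,000 × 1.35% × 232/365 = €660.7233

€660.72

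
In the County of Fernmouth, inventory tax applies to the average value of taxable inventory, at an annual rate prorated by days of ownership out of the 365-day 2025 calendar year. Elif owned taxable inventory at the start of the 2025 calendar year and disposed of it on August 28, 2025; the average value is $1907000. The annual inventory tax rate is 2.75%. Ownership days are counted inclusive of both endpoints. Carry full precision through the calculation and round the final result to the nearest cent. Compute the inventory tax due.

Days held (January 1 – August 28, 2025): 240 out of 365
Tax = $1907000 × 2.75% × 240/365 = $34482.7397

$34482.74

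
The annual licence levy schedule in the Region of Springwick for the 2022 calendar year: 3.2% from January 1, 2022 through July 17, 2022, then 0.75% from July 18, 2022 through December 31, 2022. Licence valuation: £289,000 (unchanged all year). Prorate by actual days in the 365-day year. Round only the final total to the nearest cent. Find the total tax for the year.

£6,008.43

January 1 – July 17, 2022: 198 days at 3.2% → £289,000 × 3.2% × 198/365 = £5,016.7233
July 18 – December 31, 2022: 167 days at 0.75% → £289,000 × 0.75% × 167/365 = £991.7055
Total = £6,008.4288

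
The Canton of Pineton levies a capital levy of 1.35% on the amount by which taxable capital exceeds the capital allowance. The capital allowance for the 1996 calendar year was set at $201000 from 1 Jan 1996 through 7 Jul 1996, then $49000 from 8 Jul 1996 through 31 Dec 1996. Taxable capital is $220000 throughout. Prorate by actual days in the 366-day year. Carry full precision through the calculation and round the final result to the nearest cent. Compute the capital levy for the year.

1 Jan – 7 Jul 1996: 189 days, exemption $201000 → ($220000 − $201000) × 1.35% × 189/366 = $132.4549
8 Jul – 31 Dec 1996: 177 days, exemption $49000 → ($220000 − $49000) × 1.35% × 177/366 = $1116.4057
Total = $1248.8607

$1248.86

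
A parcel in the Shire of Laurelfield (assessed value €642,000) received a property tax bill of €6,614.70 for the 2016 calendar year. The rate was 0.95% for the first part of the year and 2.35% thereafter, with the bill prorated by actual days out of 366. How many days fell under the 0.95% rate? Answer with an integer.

345 days

Let d = days at the first rate; then 366 − d days at the second rate.
€642,000 × [0.95%·d + 2.35%·(366−d)] / 366 = €6,614.70
Solving gives d = 345, so the new rate took effect on December 11, 2016.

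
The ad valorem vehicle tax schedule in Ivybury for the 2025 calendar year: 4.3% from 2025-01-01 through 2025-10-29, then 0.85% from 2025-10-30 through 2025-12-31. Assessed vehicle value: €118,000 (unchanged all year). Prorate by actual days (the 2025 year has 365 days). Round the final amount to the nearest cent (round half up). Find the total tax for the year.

€4,371.33

2025-01-01 to 2025-10-29: 302 days at 4.3% → €118,000 × 4.3% × 302/365 = €4,198.2137
2025-10-30 to 2025-12-31: 63 days at 0.85% → €118,000 × 0.85% × 63/365 = €173.1205
Total = €4,371.3342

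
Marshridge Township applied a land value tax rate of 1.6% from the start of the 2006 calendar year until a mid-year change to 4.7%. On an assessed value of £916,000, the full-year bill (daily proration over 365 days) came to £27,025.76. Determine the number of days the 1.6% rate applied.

206 days

Let d = days at the first rate; then 365 − d days at the second rate.
£916,000 × [1.6%·d + 4.7%·(365−d)] / 365 = £27,025.76
Solving gives d = 206, so the new rate took effect on 26 July 2006.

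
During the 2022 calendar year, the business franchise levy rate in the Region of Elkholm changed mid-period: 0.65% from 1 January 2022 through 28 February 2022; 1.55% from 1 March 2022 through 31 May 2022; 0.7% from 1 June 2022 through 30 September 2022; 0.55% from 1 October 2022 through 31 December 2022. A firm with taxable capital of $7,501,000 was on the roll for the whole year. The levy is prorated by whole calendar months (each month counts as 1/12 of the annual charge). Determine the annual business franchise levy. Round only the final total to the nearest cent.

1 January – 28 February 2022: 2 months at 0.65% → $7,501,000 × 0.65% × 2/12 = $8,126.0833
1 March – 31 May 2022: 3 months at 1.55% → $7,501,000 × 1.55% × 3/12 = $29,066.3750
1 June – 30 September 2022: 4 months at 0.7% → $7,501,000 × 0.7% × 4/12 = $17,502.3333
1 October – 31 December 2022: 3 months at 0.55% → $7,501,000 × 0.55% × 3/12 = $10,313.8750
Total = $65,008.6667

$65,008.67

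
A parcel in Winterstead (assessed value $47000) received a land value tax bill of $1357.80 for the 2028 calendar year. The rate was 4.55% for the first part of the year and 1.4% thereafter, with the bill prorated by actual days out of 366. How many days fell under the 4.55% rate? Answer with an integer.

173 days

Let d = days at the first rate; then 366 − d days at the second rate.
$47000 × [4.55%·d + 1.4%·(366−d)] / 366 = $1357.80
Solving gives d = 173, so the new rate took effect on 22 Jun 2028.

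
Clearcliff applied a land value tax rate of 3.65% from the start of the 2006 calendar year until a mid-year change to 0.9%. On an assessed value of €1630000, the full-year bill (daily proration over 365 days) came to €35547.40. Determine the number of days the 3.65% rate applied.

170 days

Let d = days at the first rate; then 365 − d days at the second rate.
€1630000 × [3.65%·d + 0.9%·(365−d)] / 365 = €35547.40
Solving gives d = 170, so the new rate took effect on June 20, 2006.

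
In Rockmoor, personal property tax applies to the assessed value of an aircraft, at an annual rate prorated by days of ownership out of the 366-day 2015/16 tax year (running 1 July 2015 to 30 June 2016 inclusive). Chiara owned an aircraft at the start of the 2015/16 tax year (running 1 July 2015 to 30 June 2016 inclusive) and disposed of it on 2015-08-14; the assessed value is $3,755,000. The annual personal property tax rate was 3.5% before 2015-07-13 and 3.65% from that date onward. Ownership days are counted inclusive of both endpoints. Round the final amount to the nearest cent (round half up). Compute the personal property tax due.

2015-07-01 to 2015-07-12: 12 days at 3.5% → $3,755,000 × 3.5% × 12/366 = $4,309.0164
2015-07-13 to 2015-08-14: 33 days at 3.65% → $3,755,000 × 3.65% × 33/366 = $12,357.6434
Total = $16,666.6598

$16,666.66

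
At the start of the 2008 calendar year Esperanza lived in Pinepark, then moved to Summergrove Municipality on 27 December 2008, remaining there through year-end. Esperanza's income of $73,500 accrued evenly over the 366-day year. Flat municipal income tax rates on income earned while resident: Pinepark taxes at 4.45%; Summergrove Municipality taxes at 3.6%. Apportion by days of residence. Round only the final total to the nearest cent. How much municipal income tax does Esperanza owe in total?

Pinepark, 1 January – 26 December 2008: 361 days → $73,500 × 4.45% × 361/366 = $3,226.0676
Summergrove Municipality, 27 December – 31 December 2008: 5 days → $73,500 × 3.6% × 5/366 = $36.1475
Total = $3,262.2152

$3,262.22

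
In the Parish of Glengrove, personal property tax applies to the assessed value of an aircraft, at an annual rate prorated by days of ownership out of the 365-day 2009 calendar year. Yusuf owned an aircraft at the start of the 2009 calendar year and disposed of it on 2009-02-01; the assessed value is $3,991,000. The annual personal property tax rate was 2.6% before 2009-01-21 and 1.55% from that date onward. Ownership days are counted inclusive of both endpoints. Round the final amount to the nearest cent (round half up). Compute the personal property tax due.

$7,719.58

2009-01-01 to 2009-01-20: 20 days at 2.6% → $3,991,000 × 2.6% × 20/365 = $5,685.8082
2009-01-21 to 2009-02-01: 12 days at 1.55% → $3,991,000 × 1.55% × 12/365 = $2,033.7699
Total = $7,719.5781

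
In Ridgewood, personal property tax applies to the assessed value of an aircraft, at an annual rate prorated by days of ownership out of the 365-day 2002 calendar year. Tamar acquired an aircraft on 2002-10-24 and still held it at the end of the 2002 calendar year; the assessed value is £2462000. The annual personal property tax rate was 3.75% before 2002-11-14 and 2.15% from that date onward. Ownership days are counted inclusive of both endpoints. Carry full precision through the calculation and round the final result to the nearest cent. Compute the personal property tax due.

2002-10-24 to 2002-11-13: 21 days at 3.75% → £2462000 × 3.75% × 21/365 = £5311.8493
2002-11-14 to 2002-12-31: 48 days at 2.15% → £2462000 × 2.15% × 48/365 = £6961.0521
Total = £12272.9014

£12272.90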